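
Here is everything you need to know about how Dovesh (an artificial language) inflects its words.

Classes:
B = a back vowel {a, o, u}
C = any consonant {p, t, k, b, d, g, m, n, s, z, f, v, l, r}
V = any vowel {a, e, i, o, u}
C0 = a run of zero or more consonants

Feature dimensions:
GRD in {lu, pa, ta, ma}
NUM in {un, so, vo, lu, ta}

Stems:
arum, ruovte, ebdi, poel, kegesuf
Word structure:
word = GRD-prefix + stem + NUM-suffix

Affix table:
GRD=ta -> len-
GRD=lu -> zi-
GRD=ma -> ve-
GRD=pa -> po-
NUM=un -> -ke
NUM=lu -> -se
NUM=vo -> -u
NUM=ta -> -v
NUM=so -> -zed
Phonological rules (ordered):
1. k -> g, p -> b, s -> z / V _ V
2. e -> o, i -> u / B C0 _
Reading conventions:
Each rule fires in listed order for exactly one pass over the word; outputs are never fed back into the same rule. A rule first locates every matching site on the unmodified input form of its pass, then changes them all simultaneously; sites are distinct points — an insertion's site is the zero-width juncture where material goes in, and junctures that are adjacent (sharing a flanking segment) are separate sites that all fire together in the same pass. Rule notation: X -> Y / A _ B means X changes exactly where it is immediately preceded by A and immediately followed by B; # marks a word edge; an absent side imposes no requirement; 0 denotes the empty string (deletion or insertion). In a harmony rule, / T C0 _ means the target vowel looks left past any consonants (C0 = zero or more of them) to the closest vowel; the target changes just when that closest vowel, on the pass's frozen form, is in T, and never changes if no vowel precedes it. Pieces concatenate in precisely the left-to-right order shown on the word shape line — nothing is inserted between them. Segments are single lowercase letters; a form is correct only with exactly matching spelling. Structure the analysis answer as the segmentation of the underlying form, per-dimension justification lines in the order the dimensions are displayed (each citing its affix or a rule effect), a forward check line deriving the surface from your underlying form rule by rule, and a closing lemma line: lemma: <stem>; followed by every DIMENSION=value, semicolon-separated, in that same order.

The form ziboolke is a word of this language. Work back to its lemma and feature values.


underlying: zi-poel-ke
GRD=lu - signalled by the affix zi-
NUM=un - signalled by the affix -ke
check: zipoelke -> ziboelke -> ziboolke
lemma: poel; GRD=lu; NUM=un


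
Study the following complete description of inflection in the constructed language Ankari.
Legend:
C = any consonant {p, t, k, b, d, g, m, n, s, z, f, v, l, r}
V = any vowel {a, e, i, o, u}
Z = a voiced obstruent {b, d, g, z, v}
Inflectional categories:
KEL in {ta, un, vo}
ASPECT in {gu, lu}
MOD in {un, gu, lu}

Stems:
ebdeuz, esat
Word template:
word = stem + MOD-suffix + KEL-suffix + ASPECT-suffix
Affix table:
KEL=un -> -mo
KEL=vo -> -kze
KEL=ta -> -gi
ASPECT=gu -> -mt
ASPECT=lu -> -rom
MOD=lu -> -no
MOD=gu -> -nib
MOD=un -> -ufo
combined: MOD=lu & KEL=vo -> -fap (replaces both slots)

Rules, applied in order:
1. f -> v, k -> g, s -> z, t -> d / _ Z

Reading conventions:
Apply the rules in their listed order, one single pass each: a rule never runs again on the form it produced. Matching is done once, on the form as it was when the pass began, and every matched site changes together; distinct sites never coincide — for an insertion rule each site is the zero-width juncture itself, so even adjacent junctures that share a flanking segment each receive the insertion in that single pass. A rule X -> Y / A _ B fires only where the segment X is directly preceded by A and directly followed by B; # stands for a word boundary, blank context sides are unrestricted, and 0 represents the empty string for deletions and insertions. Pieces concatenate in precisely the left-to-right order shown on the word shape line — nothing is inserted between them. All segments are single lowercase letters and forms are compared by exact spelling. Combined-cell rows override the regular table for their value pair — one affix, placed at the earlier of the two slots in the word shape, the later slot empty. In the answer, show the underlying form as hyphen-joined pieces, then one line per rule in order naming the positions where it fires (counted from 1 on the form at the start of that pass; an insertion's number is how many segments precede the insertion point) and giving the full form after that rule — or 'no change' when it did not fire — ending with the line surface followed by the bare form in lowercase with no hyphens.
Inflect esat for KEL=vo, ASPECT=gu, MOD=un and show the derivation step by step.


underlying: esat-ufo-kze-mt
1. f -> v, k -> g, s -> z, t -> d / _ Z: fires at position(s) 8: esatufogzemt
surface: esatufogzemt


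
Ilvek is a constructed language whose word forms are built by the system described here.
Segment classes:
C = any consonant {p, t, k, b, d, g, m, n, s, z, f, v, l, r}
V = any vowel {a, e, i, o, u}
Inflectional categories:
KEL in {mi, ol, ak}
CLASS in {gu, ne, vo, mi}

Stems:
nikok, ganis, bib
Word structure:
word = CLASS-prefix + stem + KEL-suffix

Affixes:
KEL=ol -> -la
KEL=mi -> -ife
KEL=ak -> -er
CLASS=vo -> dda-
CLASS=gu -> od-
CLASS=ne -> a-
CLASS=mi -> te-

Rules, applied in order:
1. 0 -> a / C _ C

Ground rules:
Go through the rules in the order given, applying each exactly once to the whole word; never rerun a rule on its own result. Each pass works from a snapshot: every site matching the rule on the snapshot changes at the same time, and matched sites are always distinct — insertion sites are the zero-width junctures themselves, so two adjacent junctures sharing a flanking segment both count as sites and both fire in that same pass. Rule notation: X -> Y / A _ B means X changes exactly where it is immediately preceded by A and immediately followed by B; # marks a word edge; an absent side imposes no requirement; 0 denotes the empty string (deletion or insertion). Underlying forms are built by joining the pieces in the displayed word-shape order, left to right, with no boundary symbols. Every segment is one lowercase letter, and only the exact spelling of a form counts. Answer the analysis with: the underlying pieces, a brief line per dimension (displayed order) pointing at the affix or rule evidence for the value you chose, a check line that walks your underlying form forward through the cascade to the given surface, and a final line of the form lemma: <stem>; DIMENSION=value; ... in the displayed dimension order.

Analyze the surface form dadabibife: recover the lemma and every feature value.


underlying: dda-bib-ife
KEL=mi - signalled by the affix -ife
CLASS=vo - signalled by the affix dda-
check: ddabibife -> dadabibife
lemma: bib; KEL=mi; CLASS=vo


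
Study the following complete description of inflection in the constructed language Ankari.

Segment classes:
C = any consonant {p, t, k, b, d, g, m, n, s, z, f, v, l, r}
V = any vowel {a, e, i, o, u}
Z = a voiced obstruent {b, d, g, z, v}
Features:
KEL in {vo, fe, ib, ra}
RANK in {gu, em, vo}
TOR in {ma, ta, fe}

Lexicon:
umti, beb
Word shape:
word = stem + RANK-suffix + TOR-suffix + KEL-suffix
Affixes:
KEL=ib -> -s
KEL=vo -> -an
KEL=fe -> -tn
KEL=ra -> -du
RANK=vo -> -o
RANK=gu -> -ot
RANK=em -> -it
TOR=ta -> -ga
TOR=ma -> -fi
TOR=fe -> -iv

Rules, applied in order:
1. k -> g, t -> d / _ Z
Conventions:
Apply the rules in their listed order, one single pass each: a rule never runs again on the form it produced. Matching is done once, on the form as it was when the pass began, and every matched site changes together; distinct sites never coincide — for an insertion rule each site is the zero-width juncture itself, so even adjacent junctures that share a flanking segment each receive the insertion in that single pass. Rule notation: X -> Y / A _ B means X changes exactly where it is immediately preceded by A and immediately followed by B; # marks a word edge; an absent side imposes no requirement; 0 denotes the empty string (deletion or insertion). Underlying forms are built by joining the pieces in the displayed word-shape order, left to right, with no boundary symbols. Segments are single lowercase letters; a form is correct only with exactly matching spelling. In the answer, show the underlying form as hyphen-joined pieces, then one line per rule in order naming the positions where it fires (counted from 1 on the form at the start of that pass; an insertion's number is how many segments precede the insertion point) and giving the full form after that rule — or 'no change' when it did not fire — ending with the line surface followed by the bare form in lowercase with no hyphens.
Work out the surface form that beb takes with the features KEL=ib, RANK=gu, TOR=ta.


underlying: beb-ot-ga-s
1. k -> g, t -> d / _ Z: fires at position(s) 5: bebodgas
surface: bebodgas


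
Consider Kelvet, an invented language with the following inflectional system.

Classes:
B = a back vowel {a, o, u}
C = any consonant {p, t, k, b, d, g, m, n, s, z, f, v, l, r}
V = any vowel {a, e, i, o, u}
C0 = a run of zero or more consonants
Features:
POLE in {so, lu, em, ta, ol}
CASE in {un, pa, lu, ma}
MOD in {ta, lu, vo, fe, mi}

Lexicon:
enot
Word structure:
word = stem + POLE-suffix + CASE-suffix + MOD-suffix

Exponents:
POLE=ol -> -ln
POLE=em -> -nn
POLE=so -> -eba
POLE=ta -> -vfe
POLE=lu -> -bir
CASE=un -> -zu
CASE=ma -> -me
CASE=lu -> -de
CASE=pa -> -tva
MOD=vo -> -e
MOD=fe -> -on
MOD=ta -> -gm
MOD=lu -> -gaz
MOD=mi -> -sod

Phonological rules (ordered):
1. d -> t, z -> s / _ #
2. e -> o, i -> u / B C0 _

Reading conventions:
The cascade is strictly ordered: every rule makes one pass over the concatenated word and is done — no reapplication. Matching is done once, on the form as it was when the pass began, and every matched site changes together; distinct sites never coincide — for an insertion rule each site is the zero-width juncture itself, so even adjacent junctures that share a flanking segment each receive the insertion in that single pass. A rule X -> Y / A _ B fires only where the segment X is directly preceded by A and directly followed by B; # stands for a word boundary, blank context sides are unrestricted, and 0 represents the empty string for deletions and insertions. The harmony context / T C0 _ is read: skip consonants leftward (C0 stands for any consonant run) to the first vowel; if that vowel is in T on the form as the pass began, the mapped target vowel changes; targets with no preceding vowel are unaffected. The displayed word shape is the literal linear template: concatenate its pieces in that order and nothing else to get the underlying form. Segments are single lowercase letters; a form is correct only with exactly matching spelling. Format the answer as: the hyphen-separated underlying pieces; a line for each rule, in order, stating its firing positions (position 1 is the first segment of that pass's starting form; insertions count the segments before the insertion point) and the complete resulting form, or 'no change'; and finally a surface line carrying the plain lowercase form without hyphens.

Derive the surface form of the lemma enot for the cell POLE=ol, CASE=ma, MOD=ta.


underlying: enot-ln-me-gm
1. d -> t, z -> s / _ #: no change
2. e -> o, i -> u / B C0 _: fires at position(s) 8: enotlnmogm
surface: enotlnmogm


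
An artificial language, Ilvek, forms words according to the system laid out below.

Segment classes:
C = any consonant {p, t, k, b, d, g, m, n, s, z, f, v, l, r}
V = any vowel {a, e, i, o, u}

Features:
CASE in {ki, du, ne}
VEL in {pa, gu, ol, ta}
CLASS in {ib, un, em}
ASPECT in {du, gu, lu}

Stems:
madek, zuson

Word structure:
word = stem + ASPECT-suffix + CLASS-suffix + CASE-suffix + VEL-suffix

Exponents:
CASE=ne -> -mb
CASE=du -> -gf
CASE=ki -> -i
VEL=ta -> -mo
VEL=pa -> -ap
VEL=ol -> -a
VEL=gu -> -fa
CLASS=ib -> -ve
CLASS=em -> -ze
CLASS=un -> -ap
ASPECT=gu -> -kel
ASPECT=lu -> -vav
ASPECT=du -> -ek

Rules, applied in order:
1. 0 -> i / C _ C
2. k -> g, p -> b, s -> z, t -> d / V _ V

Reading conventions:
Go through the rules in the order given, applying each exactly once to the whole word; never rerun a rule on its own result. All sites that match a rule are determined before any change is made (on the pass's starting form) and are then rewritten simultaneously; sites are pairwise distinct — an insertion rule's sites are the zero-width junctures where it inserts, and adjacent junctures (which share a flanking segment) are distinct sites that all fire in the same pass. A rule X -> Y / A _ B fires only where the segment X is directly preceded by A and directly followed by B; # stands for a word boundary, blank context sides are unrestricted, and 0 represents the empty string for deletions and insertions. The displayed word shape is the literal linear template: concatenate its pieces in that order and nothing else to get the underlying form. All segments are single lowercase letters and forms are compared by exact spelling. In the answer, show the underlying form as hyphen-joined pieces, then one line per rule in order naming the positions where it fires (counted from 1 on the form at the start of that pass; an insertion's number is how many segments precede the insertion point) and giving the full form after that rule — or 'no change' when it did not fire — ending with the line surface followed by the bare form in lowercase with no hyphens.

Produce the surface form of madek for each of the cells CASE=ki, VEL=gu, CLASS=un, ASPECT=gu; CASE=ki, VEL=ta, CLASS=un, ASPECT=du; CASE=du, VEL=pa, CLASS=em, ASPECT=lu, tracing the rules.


cell CASE=ki, VEL=gu, CLASS=un, ASPECT=gu:
underlying: madek-kel-ap-i-fa
1. 0 -> i / C _ C: inserts after position(s) 5: madekikelapifa
2. k -> g, p -> b, s -> z, t -> d / V _ V: fires at position(s) 5, 7, 11: madegigelabifa
surface: madegigelabifa

cell CASE=ki, VEL=ta, CLASS=un, ASPECT=du:
underlying: madek-ek-ap-i-mo
1. 0 -> i / C _ C: no change
2. k -> g, p -> b, s -> z, t -> d / V _ V: fires at position(s) 5, 7, 9: madegegabimo
surface: madegegabimo

cell CASE=du, VEL=pa, CLASS=em, ASPECT=lu:
underlying: madek-vav-ze-gf-ap
1. 0 -> i / C _ C: inserts after position(s) 5, 8, 11: madekivavizegifap
2. k -> g, p -> b, s -> z, t -> d / V _ V: fires at position(s) 5: madegivavizegifap
surface: madegivavizegifap


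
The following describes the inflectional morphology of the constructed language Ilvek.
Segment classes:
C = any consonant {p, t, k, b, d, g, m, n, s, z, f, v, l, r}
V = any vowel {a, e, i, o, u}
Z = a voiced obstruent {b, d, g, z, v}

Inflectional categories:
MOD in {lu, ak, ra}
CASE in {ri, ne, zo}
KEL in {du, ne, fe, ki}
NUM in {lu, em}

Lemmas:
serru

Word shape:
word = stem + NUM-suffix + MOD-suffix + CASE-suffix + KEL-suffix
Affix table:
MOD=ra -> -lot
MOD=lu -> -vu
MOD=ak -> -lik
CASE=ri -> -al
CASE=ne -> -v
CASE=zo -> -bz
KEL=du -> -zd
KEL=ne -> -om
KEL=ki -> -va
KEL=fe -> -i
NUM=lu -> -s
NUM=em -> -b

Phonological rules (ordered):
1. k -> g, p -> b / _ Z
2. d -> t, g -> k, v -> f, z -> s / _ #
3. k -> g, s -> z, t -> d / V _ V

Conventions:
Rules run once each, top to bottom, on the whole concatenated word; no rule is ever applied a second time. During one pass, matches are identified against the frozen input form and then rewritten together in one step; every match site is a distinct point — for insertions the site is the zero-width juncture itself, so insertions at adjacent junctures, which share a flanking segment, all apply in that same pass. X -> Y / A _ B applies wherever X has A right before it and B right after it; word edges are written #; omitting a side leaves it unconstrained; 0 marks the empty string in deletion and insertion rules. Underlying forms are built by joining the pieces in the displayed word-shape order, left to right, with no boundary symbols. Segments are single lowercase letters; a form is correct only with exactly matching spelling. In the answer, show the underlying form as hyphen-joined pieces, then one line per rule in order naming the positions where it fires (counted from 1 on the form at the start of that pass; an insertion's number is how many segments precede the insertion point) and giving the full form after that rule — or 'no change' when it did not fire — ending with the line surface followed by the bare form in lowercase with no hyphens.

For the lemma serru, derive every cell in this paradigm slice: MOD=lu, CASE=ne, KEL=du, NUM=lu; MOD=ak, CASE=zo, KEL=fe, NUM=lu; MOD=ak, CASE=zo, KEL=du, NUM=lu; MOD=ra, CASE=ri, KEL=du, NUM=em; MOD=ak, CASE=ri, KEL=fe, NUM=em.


cell MOD=lu, CASE=ne, KEL=du, NUM=lu:
underlying: serru-s-vu-v-zd
1. k -> g, p -> b / _ Z: no change
2. d -> t, g -> k, v -> f, z -> s / _ #: fires at position(s) 11: serrusvuvzt
3. k -> g, s -> z, t -> d / V _ V: no change
surface: serrusvuvzt

cell MOD=ak, CASE=zo, KEL=fe, NUM=lu:
underlying: serru-s-lik-bz-i
1. k -> g, p -> b / _ Z: fires at position(s) 9: serrusligbzi
2. d -> t, g -> k, v -> f, z -> s / _ #: no change
3. k -> g, s -> z, t -> d / V _ V: no change
surface: serrusligbzi

cell MOD=ak, CASE=zo, KEL=du, NUM=lu:
underlying: serru-s-lik-bz-zd
1. k -> g, p -> b / _ Z: fires at position(s) 9: serrusligbzzd
2. d -> t, g -> k, v -> f, z -> s / _ #: fires at position(s) 13: serrusligbzzt
3. k -> g, s -> z, t -> d / V _ V: no change
surface: serrusligbzzt

cell MOD=ra, CASE=ri, KEL=du, NUM=em:
underlying: serru-b-lot-al-zd
1. k -> g, p -> b / _ Z: no change
2. d -> t, g -> k, v -> f, z -> s / _ #: fires at position(s) 13: serrublotalzt
3. k -> g, s -> z, t -> d / V _ V: fires at position(s) 9: serrublodalzt
surface: serrublodalzt

cell MOD=ak, CASE=ri, KEL=fe, NUM=em:
underlying: serru-b-lik-al-i
1. k -> g, p -> b / _ Z: no change
2. d -> t, g -> k, v -> f, z -> s / _ #: no change
3. k -> g, s -> z, t -> d / V _ V: fires at position(s) 9: serrubligali
surface: serrubligali


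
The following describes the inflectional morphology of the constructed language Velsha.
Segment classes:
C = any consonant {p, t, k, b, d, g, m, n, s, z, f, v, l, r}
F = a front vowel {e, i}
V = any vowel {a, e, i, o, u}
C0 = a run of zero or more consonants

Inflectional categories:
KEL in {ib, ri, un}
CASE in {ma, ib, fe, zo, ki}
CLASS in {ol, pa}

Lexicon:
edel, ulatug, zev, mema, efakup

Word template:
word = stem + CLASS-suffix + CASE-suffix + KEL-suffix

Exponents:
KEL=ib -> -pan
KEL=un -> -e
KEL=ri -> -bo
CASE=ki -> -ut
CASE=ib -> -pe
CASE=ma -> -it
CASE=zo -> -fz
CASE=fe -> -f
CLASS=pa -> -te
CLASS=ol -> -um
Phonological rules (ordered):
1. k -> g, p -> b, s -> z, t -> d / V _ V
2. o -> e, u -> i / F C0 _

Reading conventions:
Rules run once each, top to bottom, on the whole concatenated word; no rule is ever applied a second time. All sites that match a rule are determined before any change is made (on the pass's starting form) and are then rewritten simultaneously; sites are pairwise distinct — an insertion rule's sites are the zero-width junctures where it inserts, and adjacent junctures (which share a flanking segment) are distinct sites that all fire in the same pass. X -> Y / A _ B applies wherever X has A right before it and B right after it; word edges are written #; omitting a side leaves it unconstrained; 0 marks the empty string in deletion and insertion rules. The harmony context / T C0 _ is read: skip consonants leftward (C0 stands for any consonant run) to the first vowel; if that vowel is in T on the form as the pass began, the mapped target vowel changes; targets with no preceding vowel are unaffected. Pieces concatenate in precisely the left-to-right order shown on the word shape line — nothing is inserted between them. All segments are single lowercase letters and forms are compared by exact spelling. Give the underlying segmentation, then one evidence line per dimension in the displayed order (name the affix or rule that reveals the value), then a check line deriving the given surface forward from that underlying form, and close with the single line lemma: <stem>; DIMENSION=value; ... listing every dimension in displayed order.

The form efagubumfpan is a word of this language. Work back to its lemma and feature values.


underlying: efakup-um-f-pan
KEL=ib - signalled by the affix -pan
CASE=fe - signalled by the affix -f
CLASS=ol - signalled by the affix -um
check: efakupumfpan -> efagubumfpan -> efagubumfpan
lemma: efakup; KEL=ib; CASE=fe; CLASS=ol


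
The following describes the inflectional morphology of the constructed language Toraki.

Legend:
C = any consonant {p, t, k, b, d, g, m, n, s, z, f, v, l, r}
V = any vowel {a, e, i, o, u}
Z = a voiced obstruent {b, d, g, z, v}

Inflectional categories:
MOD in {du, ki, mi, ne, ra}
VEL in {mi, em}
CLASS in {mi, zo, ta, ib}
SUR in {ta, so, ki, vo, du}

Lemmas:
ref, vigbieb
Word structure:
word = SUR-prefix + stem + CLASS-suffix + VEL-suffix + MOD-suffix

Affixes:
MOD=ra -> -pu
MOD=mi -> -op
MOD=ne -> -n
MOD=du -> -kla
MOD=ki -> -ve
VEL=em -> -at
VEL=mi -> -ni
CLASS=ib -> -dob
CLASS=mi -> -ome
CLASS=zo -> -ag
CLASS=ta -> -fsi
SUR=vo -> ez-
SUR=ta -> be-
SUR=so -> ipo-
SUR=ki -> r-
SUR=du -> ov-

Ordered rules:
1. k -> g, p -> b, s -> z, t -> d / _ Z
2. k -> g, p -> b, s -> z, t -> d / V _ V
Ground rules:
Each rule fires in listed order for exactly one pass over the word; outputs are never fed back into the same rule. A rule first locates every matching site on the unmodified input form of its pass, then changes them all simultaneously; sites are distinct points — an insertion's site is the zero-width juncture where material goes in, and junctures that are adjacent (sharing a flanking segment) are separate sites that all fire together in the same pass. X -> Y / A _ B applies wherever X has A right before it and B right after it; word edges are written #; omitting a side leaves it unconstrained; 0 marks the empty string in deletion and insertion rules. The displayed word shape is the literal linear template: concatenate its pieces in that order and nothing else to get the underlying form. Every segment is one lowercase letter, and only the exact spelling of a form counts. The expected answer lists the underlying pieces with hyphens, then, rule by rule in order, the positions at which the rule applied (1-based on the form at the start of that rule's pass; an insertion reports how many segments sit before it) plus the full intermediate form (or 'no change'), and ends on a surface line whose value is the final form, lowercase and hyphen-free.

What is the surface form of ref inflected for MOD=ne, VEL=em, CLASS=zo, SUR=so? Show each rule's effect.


underlying: ipo-ref-ag-at-n
1. k -> g, p -> b, s -> z, t -> d / _ Z: no change
2. k -> g, p -> b, s -> z, t -> d / V _ V: fires at position(s) 2: iborefagatn
surface: iborefagatn


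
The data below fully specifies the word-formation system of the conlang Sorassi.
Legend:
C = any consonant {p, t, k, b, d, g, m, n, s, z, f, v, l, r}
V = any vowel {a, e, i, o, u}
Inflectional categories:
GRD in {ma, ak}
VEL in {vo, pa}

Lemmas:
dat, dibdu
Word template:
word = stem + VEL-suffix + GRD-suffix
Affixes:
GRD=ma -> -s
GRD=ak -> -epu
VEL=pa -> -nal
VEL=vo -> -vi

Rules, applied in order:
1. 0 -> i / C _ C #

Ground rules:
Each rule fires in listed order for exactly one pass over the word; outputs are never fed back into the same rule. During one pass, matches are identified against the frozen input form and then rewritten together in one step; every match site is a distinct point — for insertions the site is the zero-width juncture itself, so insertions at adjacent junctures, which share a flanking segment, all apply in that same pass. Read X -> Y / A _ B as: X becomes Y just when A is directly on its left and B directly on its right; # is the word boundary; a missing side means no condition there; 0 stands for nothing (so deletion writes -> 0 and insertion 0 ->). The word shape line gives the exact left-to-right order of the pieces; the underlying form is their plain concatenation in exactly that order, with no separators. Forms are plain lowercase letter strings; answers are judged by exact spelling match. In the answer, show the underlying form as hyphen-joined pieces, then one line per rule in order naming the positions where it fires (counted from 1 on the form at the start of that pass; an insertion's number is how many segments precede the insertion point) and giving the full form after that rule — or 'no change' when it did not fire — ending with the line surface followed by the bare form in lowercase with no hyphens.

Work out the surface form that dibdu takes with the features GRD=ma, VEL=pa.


underlying: dibdu-nal-s
1. 0 -> i / C _ C #: inserts after position(s) 8: dibdunalis
surface: dibdunalis


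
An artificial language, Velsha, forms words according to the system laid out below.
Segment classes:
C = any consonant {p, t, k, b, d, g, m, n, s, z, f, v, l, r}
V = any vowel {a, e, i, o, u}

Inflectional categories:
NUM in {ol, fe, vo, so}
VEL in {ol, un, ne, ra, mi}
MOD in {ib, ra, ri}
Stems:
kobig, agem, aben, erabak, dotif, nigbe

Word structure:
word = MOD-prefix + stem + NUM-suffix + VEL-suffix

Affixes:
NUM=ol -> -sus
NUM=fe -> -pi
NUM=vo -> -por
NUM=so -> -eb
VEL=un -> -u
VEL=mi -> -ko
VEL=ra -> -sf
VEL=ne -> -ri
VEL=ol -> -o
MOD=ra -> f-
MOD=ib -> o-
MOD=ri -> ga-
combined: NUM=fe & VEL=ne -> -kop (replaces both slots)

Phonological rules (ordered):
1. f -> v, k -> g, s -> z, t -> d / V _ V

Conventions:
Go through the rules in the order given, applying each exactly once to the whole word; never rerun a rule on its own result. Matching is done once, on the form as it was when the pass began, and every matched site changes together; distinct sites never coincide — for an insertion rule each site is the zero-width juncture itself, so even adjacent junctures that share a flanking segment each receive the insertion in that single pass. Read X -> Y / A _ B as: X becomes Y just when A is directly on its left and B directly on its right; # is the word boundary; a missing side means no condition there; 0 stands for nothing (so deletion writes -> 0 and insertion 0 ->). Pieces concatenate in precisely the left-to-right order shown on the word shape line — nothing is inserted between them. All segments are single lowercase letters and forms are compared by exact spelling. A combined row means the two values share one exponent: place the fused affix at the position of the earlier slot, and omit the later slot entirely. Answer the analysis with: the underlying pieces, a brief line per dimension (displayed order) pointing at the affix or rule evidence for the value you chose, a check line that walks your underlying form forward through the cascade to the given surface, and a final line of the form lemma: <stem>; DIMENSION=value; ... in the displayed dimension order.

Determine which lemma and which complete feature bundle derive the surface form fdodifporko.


underlying: f-dotif-por-ko
NUM=vo - signalled by the affix -por
VEL=mi - signalled by the affix -ko
MOD=ra - signalled by the affix f-
check: fdotifporko -> fdodifporko
lemma: dotif; NUM=vo; VEL=mi; MOD=ra


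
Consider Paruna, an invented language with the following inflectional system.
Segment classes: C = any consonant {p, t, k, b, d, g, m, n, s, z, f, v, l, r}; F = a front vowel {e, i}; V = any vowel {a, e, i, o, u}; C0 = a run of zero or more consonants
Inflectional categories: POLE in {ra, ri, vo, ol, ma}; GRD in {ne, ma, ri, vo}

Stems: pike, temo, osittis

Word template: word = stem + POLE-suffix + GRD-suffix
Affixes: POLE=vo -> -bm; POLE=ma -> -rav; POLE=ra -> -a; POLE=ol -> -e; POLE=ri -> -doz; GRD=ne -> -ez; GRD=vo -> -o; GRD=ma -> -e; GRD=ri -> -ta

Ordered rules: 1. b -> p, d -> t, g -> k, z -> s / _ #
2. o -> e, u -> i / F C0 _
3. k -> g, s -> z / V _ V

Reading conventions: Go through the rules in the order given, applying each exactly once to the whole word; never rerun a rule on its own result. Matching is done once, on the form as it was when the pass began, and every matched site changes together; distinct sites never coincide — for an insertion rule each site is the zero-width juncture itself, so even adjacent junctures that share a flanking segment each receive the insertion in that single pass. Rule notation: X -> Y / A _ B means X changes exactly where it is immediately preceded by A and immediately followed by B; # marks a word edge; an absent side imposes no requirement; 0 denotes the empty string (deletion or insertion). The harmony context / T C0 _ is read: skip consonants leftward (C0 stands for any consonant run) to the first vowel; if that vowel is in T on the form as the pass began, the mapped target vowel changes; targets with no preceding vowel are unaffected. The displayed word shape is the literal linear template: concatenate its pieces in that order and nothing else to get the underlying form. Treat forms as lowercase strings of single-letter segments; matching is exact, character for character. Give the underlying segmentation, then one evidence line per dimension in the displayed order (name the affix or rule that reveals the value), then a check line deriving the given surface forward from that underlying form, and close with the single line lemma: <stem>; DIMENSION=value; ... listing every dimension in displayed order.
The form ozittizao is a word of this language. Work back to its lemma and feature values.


underlying: osittis-a-o
POLE=ra - signalled by the affix -a
GRD=vo - signalled by the affix -o
check: osittisao -> osittisao -> osittisao -> ozittizao
lemma: osittis; POLE=ra; GRD=vo


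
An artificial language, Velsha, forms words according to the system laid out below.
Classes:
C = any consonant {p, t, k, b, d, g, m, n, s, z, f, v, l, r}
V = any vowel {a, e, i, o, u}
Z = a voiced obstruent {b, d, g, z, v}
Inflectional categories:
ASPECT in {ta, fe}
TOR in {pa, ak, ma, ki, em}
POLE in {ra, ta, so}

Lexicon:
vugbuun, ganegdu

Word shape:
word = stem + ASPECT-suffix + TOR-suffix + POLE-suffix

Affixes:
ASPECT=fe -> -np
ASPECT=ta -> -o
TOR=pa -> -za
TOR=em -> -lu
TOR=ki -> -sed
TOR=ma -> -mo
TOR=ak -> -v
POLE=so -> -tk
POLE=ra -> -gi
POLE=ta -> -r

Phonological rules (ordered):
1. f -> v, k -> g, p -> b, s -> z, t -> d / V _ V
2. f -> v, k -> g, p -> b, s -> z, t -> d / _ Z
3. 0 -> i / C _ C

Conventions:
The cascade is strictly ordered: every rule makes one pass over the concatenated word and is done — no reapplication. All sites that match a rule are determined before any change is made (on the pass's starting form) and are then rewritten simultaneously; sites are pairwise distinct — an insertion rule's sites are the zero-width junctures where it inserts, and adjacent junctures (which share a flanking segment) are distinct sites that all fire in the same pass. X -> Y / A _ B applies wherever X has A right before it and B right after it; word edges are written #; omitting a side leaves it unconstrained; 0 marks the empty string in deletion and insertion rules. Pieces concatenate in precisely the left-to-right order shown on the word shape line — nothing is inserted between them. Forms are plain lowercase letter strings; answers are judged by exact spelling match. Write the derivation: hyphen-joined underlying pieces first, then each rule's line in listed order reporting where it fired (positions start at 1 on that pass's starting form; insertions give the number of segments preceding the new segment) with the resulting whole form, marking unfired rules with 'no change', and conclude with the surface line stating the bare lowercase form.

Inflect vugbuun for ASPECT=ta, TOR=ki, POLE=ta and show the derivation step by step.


underlying: vugbuun-o-sed-r
1. f -> v, k -> g, p -> b, s -> z, t -> d / V _ V: fires at position(s) 9: vugbuunozedr
2. f -> v, k -> g, p -> b, s -> z, t -> d / _ Z: no change
3. 0 -> i / C _ C: inserts after position(s) 3, 11: vugibuunozedir
surface: vugibuunozedir


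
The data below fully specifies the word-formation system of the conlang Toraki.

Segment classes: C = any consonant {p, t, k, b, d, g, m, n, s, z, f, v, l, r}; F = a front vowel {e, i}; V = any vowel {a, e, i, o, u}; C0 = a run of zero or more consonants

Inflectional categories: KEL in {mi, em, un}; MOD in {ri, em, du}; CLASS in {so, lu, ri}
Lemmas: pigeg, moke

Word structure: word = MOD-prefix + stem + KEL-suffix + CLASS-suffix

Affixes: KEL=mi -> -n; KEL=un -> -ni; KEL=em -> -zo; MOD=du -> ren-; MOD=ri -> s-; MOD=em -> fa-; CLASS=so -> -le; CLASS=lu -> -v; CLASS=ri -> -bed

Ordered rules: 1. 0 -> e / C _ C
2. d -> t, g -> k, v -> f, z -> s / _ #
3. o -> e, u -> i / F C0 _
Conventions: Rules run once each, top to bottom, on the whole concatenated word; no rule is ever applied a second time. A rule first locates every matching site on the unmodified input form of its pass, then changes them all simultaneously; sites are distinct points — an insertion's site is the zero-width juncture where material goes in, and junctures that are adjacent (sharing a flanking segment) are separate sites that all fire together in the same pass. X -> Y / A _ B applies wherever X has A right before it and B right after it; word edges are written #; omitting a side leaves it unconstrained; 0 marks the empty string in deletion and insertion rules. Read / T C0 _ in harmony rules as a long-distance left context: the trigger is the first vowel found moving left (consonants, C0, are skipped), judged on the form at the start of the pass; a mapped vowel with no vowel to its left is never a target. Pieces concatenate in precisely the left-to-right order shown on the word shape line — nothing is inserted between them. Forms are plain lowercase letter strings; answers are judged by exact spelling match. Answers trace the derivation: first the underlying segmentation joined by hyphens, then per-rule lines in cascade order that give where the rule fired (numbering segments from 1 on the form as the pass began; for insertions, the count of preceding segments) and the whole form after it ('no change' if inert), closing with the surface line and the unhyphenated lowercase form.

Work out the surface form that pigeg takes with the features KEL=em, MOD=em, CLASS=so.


underlying: fa-pigeg-zo-le
1. 0 -> e / C _ C: inserts after position(s) 7: fapigegezole
2. d -> t, g -> k, v -> f, z -> s / _ #: no change
3. o -> e, u -> i / F C0 _: fires at position(s) 10: fapigegezele
surface: fapigegezele


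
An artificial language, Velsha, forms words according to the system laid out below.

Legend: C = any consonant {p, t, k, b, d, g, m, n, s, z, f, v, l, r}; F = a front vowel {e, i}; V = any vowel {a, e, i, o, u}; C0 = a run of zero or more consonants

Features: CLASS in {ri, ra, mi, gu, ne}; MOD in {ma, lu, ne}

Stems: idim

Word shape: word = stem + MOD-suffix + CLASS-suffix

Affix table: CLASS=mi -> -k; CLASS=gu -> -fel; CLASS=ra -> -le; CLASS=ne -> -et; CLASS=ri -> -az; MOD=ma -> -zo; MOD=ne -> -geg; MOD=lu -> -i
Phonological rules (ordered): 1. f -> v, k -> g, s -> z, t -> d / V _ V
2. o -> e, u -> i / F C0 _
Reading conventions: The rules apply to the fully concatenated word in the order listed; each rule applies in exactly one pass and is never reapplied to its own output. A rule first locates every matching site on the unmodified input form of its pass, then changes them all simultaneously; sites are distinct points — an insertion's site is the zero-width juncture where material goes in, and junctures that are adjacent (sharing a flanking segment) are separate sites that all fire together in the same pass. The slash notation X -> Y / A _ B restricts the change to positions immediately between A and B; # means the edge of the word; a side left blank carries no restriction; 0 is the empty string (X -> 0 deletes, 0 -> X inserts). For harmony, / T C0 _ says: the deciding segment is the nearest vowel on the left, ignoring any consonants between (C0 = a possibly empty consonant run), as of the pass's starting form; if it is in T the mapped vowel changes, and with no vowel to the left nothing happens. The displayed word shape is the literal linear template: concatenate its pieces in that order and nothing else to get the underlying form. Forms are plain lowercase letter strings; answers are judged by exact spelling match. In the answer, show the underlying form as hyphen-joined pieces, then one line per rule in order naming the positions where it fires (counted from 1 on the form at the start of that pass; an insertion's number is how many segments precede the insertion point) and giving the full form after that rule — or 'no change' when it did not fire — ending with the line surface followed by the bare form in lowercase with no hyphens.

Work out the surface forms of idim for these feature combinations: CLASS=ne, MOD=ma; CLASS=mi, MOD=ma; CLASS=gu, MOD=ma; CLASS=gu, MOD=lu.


cell CLASS=ne, MOD=ma:
underlying: idim-zo-et
1. f -> v, k -> g, s -> z, t -> d / V _ V: no change
2. o -> e, u -> i / F C0 _: fires at position(s) 6: idimzeet
surface: idimzeet

cell CLASS=mi, MOD=ma:
underlying: idim-zo-k
1. f -> v, k -> g, s -> z, t -> d / V _ V: no change
2. o -> e, u -> i / F C0 _: fires at position(s) 6: idimzek
surface: idimzek

cell CLASS=gu, MOD=ma:
underlying: idim-zo-fel
1. f -> v, k -> g, s -> z, t -> d / V _ V: fires at position(s) 7: idimzovel
2. o -> e, u -> i / F C0 _: fires at position(s) 6: idimzevel
surface: idimzevel

cell CLASS=gu, MOD=lu:
underlying: idim-i-fel
1. f -> v, k -> g, s -> z, t -> d / V _ V: fires at position(s) 6: idimivel
2. o -> e, u -> i / F C0 _: no change
surface: idimivel


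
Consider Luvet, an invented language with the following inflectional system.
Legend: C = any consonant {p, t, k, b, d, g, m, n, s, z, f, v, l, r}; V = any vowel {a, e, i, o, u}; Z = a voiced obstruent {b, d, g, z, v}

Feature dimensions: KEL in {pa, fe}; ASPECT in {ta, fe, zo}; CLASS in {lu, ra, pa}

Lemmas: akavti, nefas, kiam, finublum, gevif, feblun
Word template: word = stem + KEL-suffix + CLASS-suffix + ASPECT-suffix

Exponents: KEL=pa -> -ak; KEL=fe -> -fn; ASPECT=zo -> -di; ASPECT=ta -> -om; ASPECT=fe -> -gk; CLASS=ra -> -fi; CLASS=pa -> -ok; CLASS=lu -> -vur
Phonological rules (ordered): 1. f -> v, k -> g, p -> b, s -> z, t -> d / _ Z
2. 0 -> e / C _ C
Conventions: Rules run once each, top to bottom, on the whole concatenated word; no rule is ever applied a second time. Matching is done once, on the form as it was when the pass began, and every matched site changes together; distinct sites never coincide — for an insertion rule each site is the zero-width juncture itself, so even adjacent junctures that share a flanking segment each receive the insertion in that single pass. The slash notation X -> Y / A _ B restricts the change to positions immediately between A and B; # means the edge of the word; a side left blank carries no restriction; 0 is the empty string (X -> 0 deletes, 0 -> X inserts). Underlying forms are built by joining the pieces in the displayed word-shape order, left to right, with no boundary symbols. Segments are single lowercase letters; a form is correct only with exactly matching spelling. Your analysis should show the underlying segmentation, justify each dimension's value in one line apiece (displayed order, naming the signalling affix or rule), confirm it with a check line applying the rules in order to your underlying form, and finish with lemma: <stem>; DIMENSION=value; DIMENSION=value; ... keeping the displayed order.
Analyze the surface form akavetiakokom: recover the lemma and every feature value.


underlying: akavti-ak-ok-om
KEL=pa - signalled by the affix -ak
ASPECT=ta - signalled by the affix -om
CLASS=pa - signalled by the affix -ok
check: akavtiakokom -> akavtiakokom -> akavetiakokom
lemma: akavti; KEL=pa; ASPECT=ta; CLASS=pa


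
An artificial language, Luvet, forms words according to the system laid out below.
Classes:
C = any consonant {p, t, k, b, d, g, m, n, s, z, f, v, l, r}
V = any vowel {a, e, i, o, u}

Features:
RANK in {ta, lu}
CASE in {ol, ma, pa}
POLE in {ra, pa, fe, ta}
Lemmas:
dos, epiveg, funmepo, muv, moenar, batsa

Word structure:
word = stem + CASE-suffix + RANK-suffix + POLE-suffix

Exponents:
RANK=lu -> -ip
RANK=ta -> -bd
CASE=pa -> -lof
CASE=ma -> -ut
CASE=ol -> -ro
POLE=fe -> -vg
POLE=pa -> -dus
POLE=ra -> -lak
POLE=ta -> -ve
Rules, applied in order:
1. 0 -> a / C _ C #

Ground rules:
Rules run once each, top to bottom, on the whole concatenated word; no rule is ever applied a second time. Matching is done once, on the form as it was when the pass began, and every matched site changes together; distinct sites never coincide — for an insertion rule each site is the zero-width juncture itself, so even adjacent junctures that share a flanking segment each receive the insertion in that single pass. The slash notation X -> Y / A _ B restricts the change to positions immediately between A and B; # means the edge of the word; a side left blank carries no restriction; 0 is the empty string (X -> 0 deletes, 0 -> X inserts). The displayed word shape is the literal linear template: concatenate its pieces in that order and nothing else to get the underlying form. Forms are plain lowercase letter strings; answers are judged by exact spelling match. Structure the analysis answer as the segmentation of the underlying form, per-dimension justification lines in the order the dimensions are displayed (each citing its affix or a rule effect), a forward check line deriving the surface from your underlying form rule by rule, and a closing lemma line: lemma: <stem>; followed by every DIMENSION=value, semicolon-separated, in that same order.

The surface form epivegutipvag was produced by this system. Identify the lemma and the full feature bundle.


underlying: epiveg-ut-ip-vg
RANK=lu - signalled by the affix -ip
CASE=ma - signalled by the affix -ut
POLE=fe - signalled by the affix -vg
check: epivegutipvg -> epivegutipvag
lemma: epiveg; RANK=lu; CASE=ma; POLE=fe
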